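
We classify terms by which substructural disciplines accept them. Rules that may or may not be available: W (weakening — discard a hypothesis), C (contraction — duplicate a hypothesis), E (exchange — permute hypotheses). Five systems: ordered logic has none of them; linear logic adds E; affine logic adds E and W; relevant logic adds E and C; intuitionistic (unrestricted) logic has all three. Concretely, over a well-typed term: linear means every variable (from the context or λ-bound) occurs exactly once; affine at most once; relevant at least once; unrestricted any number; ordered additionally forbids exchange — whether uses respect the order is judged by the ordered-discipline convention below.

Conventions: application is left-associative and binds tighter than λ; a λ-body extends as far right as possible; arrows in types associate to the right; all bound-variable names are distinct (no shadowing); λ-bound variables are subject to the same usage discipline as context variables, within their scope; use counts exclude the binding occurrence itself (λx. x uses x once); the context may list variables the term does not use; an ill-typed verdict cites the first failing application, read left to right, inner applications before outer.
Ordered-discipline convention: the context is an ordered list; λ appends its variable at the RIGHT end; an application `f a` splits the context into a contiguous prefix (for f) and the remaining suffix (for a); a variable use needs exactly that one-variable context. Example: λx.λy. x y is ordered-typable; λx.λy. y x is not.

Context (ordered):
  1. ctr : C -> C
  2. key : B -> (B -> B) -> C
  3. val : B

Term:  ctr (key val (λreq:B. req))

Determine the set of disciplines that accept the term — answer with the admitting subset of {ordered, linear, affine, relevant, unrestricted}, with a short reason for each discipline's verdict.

accepted by: ordered, linear, affine, relevant, unrestricted
counts: ctr ×1; key ×1; val ×1; req [bound] ×1
left-to-right use order: ctr, key, val, req
typing: well-typed — term : C
ordered ✓ (one use each (ctr, key, val, req); ordered split holds)
linear ✓ (each of ctr, key, val, req used exactly once)
affine ✓ (at most one use each (ctr, key, val, req))
relevant ✓ (ctr, key, val, req: all used, weakening unneeded)
unrestricted ✓ (well-typed at C; no restrictions here)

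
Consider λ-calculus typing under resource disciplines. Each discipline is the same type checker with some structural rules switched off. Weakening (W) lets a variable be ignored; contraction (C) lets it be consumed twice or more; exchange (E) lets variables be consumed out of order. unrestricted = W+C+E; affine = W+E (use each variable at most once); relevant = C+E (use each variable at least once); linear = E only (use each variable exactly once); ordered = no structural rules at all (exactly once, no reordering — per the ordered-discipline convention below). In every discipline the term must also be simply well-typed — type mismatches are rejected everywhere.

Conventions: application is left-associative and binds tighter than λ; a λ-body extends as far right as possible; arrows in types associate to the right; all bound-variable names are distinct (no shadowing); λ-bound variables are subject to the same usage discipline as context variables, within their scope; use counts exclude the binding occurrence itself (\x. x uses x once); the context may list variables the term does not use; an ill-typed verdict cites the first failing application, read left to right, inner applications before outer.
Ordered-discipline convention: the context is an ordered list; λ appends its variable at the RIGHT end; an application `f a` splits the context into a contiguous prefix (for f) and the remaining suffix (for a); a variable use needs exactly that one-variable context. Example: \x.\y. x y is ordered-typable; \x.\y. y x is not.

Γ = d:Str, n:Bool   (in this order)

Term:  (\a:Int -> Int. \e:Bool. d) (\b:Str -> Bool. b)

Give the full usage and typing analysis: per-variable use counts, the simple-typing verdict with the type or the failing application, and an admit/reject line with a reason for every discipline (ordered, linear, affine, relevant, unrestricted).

variable uses: d ×1, n ×0, a [bound] ×0, e [bound] ×0, b [bound] ×1
left-to-right use order: d, b
typing: ill-typed: a function awaiting Int -> Int gets (Str -> Bool) -> Str -> Bool
ordered ✗ (not simply typable)
linear ✗ (fails simple typing)
affine ✗ (a type mismatch blocks all five)
relevant ✗ (the type mismatch rejects it)
unrestricted ✗ (not simply typable)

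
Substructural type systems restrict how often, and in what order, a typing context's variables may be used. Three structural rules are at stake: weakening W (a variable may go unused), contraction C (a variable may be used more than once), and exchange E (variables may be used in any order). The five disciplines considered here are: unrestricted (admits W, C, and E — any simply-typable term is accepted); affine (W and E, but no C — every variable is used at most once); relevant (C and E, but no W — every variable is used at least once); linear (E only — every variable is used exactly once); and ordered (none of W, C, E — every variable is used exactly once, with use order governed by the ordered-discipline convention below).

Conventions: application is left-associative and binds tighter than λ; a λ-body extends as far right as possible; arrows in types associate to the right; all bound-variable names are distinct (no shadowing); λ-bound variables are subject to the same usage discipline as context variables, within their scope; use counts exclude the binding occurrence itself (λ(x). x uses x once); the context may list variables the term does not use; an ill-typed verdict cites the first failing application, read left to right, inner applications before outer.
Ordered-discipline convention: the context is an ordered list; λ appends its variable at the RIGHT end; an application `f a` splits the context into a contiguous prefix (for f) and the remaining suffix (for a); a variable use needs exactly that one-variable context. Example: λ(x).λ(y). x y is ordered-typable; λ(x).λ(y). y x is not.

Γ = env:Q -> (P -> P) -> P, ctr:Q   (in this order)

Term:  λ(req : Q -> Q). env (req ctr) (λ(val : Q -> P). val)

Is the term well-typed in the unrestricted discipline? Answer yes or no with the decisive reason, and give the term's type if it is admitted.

no — fails simple typing
usage: env: 1×, ctr: 1×, req [bound]: 1×, val [bound]: 1×
use order (left to right): env, req, ctr, val
typing: ill-typed: an argument (Q -> P) -> Q -> P mismatches the expected P -> P
per-discipline verdicts: ordered ✗ | linear ✗ | affine ✗ | relevant ✗ | unrestricted ✗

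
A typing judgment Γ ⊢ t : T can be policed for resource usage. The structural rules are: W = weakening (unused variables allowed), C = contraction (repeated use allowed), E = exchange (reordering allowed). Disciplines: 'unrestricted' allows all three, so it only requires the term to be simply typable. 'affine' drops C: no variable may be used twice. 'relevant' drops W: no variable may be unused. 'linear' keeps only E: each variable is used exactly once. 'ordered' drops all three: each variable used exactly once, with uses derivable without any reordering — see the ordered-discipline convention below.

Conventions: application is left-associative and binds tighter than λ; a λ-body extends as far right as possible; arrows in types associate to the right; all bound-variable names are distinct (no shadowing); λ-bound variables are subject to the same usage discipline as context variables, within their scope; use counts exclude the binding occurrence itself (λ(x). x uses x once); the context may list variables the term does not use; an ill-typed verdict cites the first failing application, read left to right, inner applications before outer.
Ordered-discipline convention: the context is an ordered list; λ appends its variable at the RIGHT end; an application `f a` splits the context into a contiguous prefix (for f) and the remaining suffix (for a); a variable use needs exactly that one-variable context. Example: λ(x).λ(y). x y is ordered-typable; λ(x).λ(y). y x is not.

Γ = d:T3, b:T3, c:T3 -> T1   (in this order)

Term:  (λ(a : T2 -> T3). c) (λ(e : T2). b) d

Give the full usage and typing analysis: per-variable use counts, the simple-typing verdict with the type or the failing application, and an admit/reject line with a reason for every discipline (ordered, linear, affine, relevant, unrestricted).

usage: d=1; b=1; c=1; a (λ-bound)=0; e (λ-bound)=0
uses in reading order: c, b, d
typing: ✓ — T1
ordered: ✗, a, e left unused
linear: ✗, a, e left unused
affine: ✓, none of d, b, c, a, e used more than once
relevant: ✗, a, e left unused
unrestricted: ✓, well-typed at T1; no restrictions here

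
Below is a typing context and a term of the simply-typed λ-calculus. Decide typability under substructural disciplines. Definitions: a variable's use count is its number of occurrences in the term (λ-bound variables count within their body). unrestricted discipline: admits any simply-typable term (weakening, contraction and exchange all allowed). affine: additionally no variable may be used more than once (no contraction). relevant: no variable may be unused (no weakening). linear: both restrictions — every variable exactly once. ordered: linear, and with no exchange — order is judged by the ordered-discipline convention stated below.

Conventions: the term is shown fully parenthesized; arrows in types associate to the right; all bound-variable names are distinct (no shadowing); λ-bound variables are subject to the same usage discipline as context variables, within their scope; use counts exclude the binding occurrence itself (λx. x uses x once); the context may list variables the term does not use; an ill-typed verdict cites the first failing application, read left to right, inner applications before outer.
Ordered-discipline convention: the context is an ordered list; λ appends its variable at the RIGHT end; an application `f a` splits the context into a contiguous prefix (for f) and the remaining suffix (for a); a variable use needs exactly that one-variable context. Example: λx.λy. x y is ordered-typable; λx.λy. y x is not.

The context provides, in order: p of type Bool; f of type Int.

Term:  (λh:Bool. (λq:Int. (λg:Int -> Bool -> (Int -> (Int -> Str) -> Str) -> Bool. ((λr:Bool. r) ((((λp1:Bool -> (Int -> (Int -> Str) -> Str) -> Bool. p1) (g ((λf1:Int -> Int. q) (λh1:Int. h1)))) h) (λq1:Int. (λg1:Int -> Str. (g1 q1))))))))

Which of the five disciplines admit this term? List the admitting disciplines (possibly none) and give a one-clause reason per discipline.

admitted by: affine, unrestricted
counts: p ×0, f ×0, h (λ-bound) ×1, q (λ-bound) ×1, g (λ-bound) ×1, r (λ-bound) ×1, p1 (λ-bound) ×1, f1 (λ-bound) ×0, h1 (λ-bound) ×1, q1 (λ-bound) ×1, g1 (λ-bound) ×1
use order (left to right): r, p1, g, q, h1, h, g1, q1
typing: ✓ — Bool -> Int -> (Int -> Bool -> (Int -> (Int -> Str) -> Str) -> Bool) -> Bool
ordered: ✗, p, f, f1 never used (weakening)
linear: ✗, p, f, f1 never used (weakening)
affine: ✓, p, f, h, q, g, r, p1, f1, h1, q1, g1: no repeats, contraction unneeded
relevant: ✗, p, f, f1 never used (weakening)
unrestricted: ✓, type-checks (Bool -> Int -> (Int -> Bool -> (Int -> (Int -> Str) -> Str) -> Bool) -> Bool) and nothing is barred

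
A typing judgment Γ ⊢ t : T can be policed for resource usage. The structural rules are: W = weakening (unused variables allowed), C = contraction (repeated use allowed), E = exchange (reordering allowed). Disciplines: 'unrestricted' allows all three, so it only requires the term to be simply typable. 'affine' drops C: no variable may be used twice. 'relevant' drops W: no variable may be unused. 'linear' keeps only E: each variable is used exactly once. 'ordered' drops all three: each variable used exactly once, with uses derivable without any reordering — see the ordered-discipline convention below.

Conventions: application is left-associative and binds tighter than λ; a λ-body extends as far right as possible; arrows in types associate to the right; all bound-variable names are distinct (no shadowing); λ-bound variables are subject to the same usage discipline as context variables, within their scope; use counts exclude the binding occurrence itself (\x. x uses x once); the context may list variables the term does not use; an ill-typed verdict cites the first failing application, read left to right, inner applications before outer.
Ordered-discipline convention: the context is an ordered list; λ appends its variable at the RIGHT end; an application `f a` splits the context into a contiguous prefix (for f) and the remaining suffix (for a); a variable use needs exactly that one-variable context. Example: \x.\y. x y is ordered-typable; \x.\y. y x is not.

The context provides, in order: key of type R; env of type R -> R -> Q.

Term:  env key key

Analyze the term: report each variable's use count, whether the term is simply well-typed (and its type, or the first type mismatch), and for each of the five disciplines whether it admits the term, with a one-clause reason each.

counts: key: 2×, env: 1×
order of uses: env, key, key
typing: well-typed at Q
ordered: ✗, key ×2 used more than once (contraction)
linear: ✗, key ×2 used more than once (contraction)
affine: ✗, key ×2 used more than once (contraction)
relevant: ✓, every one of key, env appears
unrestricted: ✓, typability at Q is all that's needed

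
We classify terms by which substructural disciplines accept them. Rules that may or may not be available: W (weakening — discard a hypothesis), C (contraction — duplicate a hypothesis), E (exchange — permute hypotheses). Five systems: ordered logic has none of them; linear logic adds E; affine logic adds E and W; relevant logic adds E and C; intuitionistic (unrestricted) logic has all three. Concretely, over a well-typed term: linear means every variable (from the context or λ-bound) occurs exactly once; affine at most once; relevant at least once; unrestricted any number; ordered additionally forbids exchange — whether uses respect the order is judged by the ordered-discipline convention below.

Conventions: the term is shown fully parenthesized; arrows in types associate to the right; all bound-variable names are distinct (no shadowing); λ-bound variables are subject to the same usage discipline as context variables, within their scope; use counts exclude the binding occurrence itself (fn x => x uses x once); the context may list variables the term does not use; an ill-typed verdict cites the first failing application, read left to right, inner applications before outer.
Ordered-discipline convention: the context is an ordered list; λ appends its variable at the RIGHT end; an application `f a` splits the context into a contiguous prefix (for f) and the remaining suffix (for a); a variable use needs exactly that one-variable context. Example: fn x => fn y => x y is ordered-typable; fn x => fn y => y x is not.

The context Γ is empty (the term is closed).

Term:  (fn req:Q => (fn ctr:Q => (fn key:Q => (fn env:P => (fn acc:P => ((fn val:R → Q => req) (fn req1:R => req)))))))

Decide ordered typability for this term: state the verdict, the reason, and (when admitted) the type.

no — repeated use of req ×2; unused: ctr, key, env, acc, val, req1 — weakening required
variable uses: req (λ-bound): 2×, ctr (λ-bound): 0×, key (λ-bound): 0×, env (λ-bound): 0×, acc (λ-bound): 0×, val (λ-bound): 0×, req1 (λ-bound): 0×
use order (left to right): req, req
typing: the term checks, with type Q → Q → Q → P → P → Q
summary: ordered ✗ · linear ✗ · affine ✗ · relevant ✗ · unrestricted ✓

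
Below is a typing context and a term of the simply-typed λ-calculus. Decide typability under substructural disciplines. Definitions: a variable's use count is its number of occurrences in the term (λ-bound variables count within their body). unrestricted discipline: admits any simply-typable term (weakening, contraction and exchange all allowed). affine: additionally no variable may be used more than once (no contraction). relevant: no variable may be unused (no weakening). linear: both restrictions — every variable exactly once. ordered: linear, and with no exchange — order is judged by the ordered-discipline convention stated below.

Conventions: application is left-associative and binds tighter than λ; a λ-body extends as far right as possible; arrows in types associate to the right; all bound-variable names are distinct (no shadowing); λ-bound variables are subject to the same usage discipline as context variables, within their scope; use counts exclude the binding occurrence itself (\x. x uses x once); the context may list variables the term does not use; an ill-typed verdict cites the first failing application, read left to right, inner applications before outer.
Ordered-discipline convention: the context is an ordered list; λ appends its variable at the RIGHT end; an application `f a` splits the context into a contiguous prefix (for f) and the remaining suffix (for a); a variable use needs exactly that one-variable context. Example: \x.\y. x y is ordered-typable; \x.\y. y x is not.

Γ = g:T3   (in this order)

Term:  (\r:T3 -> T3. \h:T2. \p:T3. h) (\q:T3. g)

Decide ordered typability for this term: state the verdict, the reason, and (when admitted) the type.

no — r, p, q never used (weakening)
use counts: g: 1×; r (bound): 0×; h (bound): 1×; p (bound): 0×; q (bound): 0×
order of uses: h, g
typing: well-typed at T2 -> T3 -> T2
across the five disciplines: ordered ✗; linear ✗; affine ✓; relevant ✗; unrestricted ✓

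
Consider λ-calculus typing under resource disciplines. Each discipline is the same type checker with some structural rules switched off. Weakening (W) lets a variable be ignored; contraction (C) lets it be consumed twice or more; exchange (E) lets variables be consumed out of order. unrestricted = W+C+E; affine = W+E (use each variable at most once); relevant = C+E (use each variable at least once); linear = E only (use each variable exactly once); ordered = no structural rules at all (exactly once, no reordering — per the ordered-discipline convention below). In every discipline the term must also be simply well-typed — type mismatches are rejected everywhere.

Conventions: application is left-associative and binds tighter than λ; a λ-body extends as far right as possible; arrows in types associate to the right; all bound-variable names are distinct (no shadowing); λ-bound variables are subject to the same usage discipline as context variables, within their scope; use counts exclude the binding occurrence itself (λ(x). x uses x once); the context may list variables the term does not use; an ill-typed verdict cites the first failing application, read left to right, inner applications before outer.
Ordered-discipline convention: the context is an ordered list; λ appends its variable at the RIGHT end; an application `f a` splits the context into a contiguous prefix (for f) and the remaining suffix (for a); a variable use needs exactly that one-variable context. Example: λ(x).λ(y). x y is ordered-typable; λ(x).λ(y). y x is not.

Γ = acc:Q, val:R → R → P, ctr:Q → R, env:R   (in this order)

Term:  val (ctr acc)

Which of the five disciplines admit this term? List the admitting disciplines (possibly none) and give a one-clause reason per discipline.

accepted by: affine, unrestricted
counts: acc: 1×, val: 1×, ctr: 1×, env: 0×
uses in reading order: val, ctr, acc
typing: ✓ — R → P
ordered: ✗, env never used (weakening)
linear: ✗, env never used (weakening)
affine: ✓, at most one use each (acc, val, ctr, env)
relevant: ✗, env never used (weakening)
unrestricted: ✓, simply typable at R → P; W, C, E all held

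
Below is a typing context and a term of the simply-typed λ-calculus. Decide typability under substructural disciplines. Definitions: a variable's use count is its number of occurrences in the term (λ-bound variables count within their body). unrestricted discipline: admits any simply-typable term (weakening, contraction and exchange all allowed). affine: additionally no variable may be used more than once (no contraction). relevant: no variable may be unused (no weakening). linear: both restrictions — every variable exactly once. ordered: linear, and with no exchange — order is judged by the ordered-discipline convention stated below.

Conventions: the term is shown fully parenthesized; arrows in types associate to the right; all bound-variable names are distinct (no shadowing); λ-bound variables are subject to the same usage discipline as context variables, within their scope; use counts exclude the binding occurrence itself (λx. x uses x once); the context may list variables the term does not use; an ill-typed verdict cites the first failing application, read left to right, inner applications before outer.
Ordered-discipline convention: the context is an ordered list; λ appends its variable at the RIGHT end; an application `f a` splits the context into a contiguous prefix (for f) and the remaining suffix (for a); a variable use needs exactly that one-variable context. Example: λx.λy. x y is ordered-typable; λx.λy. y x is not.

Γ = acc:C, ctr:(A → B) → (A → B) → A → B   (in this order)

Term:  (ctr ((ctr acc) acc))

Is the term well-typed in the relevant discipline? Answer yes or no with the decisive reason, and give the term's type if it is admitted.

no — the type mismatch rejects it
variable uses: acc: 2; ctr: 2
order of uses: ctr, ctr, acc, acc
typing: ill-typed: a function awaiting A → B gets C
summary: ordered ✗, linear ✗, affine ✗, relevant ✗, unrestricted ✗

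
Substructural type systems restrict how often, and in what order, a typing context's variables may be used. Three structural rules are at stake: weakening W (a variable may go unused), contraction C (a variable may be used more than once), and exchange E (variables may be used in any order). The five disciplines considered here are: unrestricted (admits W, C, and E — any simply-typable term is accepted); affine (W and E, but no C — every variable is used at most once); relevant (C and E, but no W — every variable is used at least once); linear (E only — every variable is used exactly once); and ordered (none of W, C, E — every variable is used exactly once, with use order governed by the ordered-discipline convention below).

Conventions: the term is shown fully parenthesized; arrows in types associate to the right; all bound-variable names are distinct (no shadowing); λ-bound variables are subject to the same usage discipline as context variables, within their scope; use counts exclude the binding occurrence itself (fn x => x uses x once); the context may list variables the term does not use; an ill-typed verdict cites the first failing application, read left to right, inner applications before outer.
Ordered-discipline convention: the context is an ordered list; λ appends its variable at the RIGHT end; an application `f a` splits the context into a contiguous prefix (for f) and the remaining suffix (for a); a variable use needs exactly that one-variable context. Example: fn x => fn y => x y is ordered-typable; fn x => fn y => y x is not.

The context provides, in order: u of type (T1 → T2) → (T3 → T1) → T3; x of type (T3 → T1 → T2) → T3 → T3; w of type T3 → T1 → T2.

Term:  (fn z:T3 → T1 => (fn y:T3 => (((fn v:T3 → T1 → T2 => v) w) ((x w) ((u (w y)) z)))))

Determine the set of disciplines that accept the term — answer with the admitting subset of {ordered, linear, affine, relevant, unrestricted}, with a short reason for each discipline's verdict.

accepted by: relevant, unrestricted
counts: u: 1×, x: 1×, w: 3×, z (λ-bound): 1×, y (λ-bound): 1×, v (λ-bound): 1×
use order (left to right): v, w, x, w, u, w, y, z
typing: ✓ — (T3 → T1) → T3 → T1 → T2
ordered: ✗, w ×3 used more than once (contraction)
linear: ✗, w ×3 used more than once (contraction)
affine: ✗, w ×3 used more than once (contraction)
relevant: ✓, every one of u, x, w, z, y, v appears
unrestricted: ✓, type-checks ((T3 → T1) → T3 → T1 → T2) and nothing is barred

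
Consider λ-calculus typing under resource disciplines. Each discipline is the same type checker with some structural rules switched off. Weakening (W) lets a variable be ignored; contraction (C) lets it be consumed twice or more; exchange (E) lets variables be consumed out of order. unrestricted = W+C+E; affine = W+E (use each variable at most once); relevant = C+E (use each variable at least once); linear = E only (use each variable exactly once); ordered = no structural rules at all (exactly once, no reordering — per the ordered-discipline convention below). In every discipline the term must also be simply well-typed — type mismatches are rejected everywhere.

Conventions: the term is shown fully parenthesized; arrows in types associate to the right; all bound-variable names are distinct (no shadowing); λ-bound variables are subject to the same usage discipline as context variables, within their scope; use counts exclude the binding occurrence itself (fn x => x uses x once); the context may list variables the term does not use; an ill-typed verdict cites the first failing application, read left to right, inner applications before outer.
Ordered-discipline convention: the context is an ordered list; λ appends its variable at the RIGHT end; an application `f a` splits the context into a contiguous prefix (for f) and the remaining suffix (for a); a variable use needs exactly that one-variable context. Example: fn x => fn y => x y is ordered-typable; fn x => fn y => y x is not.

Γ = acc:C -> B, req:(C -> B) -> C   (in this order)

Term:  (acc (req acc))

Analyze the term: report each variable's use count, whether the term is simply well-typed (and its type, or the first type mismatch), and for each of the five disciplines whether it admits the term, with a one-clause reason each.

counts: acc: 2×, req: 1×
left-to-right use order: acc, req, acc
typing: ✓ — B
ordered: ✗ — needs contraction — acc ×2
linear: ✗ — needs contraction — acc ×2
affine: ✗ — needs contraction — acc ×2
relevant: ✓ — at least one use each (acc, req)
unrestricted: ✓ — type-checks (B) and nothing is barred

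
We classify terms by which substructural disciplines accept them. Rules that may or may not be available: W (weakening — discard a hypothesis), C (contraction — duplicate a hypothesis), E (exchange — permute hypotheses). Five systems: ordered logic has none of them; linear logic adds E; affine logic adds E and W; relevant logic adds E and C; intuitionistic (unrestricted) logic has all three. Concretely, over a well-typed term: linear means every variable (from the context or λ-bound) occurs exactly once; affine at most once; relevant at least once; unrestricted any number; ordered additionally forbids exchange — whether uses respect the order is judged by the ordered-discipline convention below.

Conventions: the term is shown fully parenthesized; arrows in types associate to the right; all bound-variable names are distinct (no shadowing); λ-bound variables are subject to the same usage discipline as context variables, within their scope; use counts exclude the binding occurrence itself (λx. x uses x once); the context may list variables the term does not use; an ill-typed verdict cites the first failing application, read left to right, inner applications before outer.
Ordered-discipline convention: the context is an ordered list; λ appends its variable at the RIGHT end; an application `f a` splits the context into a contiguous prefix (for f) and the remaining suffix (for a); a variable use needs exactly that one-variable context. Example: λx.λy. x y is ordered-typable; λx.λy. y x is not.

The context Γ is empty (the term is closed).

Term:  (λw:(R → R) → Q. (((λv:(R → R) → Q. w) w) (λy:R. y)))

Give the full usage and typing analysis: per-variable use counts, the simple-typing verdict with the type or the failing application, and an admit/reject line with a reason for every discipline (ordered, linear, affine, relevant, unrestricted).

variable uses: w (bound): 2×, v (bound): 0×, y (bound): 1×
left-to-right use order: w, w, y
typing: ✓ — ((R → R) → Q) → Q
ordered: ✗ — repeated use of w ×2; unused: v — weakening required
linear: ✗ — repeated use of w ×2; unused: v — weakening required
affine: ✗ — repeated use of w ×2
relevant: ✗ — unused: v — weakening required
unrestricted: ✓ — well-typed at ((R → R) → Q) → Q; no restrictions here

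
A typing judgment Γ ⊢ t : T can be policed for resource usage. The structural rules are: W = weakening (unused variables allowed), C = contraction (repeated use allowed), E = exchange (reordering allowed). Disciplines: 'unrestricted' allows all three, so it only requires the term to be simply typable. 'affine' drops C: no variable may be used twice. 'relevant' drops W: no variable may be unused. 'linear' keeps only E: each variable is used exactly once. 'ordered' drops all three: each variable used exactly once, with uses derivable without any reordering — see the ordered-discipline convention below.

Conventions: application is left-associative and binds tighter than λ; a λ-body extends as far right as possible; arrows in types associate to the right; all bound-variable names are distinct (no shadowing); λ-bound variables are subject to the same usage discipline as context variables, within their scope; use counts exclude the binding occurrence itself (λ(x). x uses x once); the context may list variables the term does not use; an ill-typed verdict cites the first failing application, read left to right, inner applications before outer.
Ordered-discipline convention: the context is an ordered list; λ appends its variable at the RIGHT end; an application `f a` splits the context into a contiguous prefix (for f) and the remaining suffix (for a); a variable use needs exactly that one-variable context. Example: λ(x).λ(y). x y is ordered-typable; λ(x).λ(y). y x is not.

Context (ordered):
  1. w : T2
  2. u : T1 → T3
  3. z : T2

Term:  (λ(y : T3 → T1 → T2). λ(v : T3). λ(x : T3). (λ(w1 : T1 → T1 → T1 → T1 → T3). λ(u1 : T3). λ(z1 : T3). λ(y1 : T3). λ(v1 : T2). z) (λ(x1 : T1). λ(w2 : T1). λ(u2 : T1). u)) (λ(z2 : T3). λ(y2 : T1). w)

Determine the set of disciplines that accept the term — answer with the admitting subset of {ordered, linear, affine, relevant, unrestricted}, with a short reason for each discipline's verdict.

admitted by: affine, unrestricted
variable uses: w ×1; u ×1; z ×1; y [bound] ×0; v [bound] ×0; x [bound] ×0; w1 [bound] ×0; u1 [bound] ×0; z1 [bound] ×0; y1 [bound] ×0; v1 [bound] ×0; x1 [bound] ×0; w2 [bound] ×0; u2 [bound] ×0; z2 [bound] ×0; y2 [bound] ×0
use order (left to right): z, u, w
typing: well-typed — term : T3 → T3 → T3 → T3 → T3 → T2 → T2
ordered: ✗, needs weakening: y, v, x, w1, u1, z1, y1, v1, x1, w2, u2, z2, y2 unused
linear: ✗, needs weakening: y, v, x, w1, u1, z1, y1, v1, x1, w2, u2, z2, y2 unused
affine: ✓, at most one use each (w, u, z, y, v, x, w1, u1, z1, y1, v1, x1, w2, u2, z2, y2)
relevant: ✗, needs weakening: y, v, x, w1, u1, z1, y1, v1, x1, w2, u2, z2, y2 unused
unrestricted: ✓, well-typed at T3 → T3 → T3 → T3 → T3 → T2 → T2; no restrictions here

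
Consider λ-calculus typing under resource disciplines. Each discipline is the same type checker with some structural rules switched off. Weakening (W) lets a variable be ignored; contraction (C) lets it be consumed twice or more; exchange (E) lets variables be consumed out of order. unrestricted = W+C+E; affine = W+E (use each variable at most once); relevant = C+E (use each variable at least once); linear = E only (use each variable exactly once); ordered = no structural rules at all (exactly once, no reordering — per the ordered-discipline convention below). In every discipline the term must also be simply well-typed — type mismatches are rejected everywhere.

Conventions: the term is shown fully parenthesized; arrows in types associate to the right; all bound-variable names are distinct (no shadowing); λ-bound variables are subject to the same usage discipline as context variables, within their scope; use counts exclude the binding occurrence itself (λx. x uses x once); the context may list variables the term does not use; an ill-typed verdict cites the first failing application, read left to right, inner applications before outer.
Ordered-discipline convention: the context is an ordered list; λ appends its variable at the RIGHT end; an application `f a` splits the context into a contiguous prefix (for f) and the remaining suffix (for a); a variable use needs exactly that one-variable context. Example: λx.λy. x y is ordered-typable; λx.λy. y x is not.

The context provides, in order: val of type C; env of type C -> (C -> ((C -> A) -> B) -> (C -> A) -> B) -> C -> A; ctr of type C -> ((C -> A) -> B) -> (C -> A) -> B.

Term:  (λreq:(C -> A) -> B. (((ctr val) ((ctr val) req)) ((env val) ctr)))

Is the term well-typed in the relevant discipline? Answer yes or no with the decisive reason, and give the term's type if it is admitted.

yes — val, env, ctr, req: all used, weakening unneeded; term : ((C -> A) -> B) -> B
use counts: val: 3, env: 1, ctr: 3, req (bound): 1
use order (left to right): ctr, val, ctr, val, req, env, val, ctr
typing: ✓ — ((C -> A) -> B) -> B
per-discipline verdicts: ordered ✗, linear ✗, affine ✗, relevant ✓, unrestricted ✓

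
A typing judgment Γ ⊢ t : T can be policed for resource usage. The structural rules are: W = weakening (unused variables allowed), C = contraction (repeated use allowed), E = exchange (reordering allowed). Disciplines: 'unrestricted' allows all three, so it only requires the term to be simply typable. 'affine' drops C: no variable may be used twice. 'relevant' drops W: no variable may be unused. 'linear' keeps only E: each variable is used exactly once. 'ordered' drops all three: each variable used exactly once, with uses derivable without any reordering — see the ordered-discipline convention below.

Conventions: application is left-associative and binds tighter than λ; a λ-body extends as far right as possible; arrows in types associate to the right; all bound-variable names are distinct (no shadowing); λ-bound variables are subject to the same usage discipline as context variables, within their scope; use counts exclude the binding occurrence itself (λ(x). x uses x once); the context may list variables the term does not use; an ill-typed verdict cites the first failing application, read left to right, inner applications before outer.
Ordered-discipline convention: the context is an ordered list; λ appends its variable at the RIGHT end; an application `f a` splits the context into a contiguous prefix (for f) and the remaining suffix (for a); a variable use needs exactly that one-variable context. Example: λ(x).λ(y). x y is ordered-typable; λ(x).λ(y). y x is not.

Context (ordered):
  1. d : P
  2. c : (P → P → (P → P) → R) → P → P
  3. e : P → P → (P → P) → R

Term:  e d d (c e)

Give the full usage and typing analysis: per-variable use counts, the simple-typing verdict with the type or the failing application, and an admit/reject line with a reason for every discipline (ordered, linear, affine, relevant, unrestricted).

use counts: d: 2; c: 1; e: 2
use order (left to right): e, d, d, c, e
typing: the term checks, with type R
ordered ✗ (needs contraction — d ×2, e ×2)
linear ✗ (needs contraction — d ×2, e ×2)
affine ✗ (needs contraction — d ×2, e ×2)
relevant ✓ (none of d, c, e goes unused)
unrestricted ✓ (type-checks (R) and nothing is barred)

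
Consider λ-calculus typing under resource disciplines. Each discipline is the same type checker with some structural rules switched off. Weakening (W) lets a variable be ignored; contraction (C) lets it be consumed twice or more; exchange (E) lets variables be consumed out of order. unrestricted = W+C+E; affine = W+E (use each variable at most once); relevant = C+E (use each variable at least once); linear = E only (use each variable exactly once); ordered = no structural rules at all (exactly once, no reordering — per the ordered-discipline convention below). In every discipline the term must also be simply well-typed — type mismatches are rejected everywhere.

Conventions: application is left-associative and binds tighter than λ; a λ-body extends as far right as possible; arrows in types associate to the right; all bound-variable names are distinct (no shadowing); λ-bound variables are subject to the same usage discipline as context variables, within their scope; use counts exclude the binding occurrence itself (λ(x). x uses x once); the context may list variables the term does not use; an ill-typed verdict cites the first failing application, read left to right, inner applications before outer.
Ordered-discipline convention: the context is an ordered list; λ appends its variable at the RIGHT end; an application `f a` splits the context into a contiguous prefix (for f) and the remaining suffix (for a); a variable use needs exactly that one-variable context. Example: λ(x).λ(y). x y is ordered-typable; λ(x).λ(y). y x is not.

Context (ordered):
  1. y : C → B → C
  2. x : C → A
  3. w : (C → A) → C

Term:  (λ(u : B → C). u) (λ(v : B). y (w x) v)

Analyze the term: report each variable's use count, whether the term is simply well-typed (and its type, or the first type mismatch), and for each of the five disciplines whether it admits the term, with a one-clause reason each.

counts: y: 1; x: 1; w: 1; u [bound]: 1; v [bound]: 1
use order (left to right): u, y, w, x, v
typing: well-typed at B → C
ordered: ✗, no contiguous prefix/suffix split fits u, y, w, x, v
linear: ✓, single use per variable (y, x, w, u, v)
affine: ✓, none of y, x, w, u, v used more than once
relevant: ✓, none of y, x, w, u, v goes unused
unrestricted: ✓, well-typed at B → C; no restrictions here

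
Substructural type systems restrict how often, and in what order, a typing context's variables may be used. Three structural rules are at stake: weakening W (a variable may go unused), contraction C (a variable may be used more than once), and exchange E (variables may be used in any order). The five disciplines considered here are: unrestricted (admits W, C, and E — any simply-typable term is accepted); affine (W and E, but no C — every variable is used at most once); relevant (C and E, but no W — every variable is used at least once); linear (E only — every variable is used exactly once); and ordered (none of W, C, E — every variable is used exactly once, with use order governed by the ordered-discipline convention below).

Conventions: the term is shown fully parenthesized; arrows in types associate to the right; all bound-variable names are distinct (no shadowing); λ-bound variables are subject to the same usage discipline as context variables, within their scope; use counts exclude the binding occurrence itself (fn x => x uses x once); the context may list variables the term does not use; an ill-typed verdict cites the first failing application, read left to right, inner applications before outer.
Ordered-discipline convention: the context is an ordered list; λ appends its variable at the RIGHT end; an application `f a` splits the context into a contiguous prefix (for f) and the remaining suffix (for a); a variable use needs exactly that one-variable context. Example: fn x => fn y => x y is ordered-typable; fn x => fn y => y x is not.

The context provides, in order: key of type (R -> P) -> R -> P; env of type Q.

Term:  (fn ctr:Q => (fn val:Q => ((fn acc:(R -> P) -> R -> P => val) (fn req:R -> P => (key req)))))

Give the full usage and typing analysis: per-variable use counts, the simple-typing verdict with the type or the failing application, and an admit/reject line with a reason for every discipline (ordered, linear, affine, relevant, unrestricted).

variable uses: key: 1; env: 0; ctr [bound]: 0; val [bound]: 1; acc [bound]: 0; req [bound]: 1
use order (left to right): val, key, req
typing: the term checks, with type Q -> Q -> Q
ordered ✗ (unused: env, ctr, acc — weakening required)
linear ✗ (unused: env, ctr, acc — weakening required)
affine ✓ (none of key, env, ctr, val, acc, req used more than once)
relevant ✗ (unused: env, ctr, acc — weakening required)
unrestricted ✓ (typability at Q -> Q -> Q is all that's needed)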